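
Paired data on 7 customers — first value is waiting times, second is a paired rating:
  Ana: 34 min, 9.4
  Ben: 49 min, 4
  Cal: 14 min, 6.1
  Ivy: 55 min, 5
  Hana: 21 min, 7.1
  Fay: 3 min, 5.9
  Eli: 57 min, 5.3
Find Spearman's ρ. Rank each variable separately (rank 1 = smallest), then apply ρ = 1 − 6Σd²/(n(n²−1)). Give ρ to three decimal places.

Ranks of variable 1: 4, 5, 2, 6, 3, 1, 7
Ranks of variable 2: 7, 1, 5, 2, 6, 4, 3
d = r₁ − r₂: -3, 4, -3, 4, -3, -3, 4
d²: 9, 16, 9, 16, 9, 9, 16; Σd² = 84
ρ = 1 − 6·84/(7·48) = 1 − 504/336 = -0.500

-0.500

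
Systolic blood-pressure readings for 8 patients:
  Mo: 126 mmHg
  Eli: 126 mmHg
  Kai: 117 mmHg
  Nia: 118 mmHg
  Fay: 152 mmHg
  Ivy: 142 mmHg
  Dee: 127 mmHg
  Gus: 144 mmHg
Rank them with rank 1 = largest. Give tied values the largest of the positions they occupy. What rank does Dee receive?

4

Sorted (descending): 152, 144, 142, 127, 126, 126, 118, 117
The 2 values of 126 occupy positions 5–6 → each gets rank 6.
Dee has value 127 mmHg → rank 4.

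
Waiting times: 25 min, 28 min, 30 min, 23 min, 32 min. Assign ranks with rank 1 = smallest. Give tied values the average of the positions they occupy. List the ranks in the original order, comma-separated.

2, 3, 4, 1, 5

Sorted (ascending): 23, 25, 28, 30, 32
No ties — each value takes its position as its rank.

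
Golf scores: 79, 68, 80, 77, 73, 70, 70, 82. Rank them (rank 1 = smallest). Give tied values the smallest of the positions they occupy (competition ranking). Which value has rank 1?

Sorted (ascending): 68, 70, 70, 73, 77, 79, 80, 82
The 2 values of 70 occupy positions 2–3 → each gets rank 2.
Rank 1 → value 68.

68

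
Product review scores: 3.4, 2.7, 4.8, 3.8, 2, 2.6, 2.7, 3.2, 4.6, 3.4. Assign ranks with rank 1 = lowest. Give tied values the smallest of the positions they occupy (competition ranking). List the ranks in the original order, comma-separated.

6, 3, 10, 8, 1, 2, 3, 5, 9, 6

Sorted (ascending): 2, 2.6, 2.7, 2.7, 3.2, 3.4, 3.4, 3.8, 4.6, 4.8
The 2 values of 2.7 occupy positions 3–4 → each gets rank 3.
The 2 values of 3.4 occupy positions 6–7 → each gets rank 6.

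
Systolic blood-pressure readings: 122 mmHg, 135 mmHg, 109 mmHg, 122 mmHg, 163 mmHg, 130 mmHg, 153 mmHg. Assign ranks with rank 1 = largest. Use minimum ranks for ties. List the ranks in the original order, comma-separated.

5, 3, 7, 5, 1, 4, 2

Sorted (descending): 163, 153, 135, 130, 122, 122, 109
The 2 values of 122 occupy positions 5–6 → each gets rank 5.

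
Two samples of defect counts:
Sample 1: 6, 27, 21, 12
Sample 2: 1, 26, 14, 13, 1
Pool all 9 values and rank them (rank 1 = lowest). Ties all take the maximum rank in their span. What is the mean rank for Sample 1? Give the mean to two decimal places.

5.75

Sorted (ascending): 1, 1, 6, 12, 13, 14, 21, 26, 27
The 2 values of 1 occupy positions 1–2 → each gets rank 2.
Sample 1 values → pooled ranks: 6→3, 27→9, 21→7, 12→4
Mean rank = (3 + 9 + 7 + 4) / 4 = 5.75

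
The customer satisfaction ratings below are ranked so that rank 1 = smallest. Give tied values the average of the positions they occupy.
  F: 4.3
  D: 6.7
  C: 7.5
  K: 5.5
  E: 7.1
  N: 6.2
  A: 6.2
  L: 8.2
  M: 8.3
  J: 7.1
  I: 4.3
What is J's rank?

7.5

Sorted (ascending): 4.3, 4.3, 5.5, 6.2, 6.2, 6.7, 7.1, 7.1, 7.5, 8.2, 8.3
The 2 values of 4.3 occupy positions 1–2 → average rank (1+2)/2 = 1.5.
The 2 values of 6.2 occupy positions 4–5 → average rank (4+5)/2 = 4.5.
The 2 values of 7.1 occupy positions 7–8 → average rank (7+8)/2 = 7.5.
J has value 7.1 → rank 7.5.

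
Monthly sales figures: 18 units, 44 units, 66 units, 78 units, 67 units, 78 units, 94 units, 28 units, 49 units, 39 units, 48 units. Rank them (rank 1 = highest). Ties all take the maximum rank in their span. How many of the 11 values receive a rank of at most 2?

Sorted (descending): 94, 78, 78, 67, 66, 49, 48, 44, 39, 28, 18
The 2 values of 78 occupy positions 2–3 → each gets rank 3.
Ranks ≤ 2: {1} → 1 value.

1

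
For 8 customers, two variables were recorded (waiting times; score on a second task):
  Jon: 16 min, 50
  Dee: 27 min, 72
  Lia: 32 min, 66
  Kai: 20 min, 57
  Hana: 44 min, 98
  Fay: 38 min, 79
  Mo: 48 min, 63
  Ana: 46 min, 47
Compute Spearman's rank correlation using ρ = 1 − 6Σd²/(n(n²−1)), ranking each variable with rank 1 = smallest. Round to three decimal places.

Ranks of variable 1: 1, 3, 4, 2, 6, 5, 8, 7
Ranks of variable 2: 2, 6, 5, 3, 8, 7, 4, 1
d = r₁ − r₂: -1, -3, -1, -1, -2, -2, 4, 6
d²: 1, 9, 1, 1, 4, 4, 16, 36; Σd² = 72
ρ = 1 − 6·72/(8·63) = 1 − 432/504 = 0.143

0.143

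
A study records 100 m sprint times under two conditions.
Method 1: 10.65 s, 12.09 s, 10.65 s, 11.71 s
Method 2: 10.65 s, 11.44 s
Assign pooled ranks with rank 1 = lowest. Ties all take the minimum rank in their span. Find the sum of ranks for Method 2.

5

Sorted (ascending): 10.65, 10.65, 10.65, 11.44, 11.71, 12.09
The 3 values of 10.65 occupy positions 1–3 → each gets rank 1.
Method 2 values → pooled ranks: 10.65→1, 11.44→4
Rank sum = 1 + 4 = 5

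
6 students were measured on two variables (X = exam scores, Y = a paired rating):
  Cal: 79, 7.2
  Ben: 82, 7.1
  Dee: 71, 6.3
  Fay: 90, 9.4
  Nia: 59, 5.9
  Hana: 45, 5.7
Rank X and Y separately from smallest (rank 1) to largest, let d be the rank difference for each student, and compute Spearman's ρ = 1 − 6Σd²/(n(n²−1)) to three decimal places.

Ranks of variable 1: 4, 5, 3, 6, 2, 1
Ranks of variable 2: 5, 4, 3, 6, 2, 1
d = r₁ − r₂: -1, 1, 0, 0, 0, 0
d²: 1, 1, 0, 0, 0, 0; Σd² = 2
ρ = 1 − 6·2/(6·35) = 1 − 12/210 = 0.943

0.943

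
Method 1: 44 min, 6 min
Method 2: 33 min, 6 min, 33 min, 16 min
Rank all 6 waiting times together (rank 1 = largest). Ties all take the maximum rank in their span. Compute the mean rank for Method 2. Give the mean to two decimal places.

Sorted (descending): 44, 33, 33, 16, 6, 6
The 2 values of 33 occupy positions 2–3 → each gets rank 3.
The 2 values of 6 occupy positions 5–6 → each gets rank 6.
Method 2 values → pooled ranks: 33→3, 6→6, 33→3, 16→4
Mean rank = (3 + 6 + 3 + 4) / 4 = 4.00

4.00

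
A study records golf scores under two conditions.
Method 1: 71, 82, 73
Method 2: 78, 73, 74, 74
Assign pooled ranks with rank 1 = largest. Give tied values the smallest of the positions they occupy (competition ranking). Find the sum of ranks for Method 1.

Sorted (descending): 82, 78, 74, 74, 73, 73, 71
The 2 values of 74 occupy positions 3–4 → each gets rank 3.
The 2 values of 73 occupy positions 5–6 → each gets rank 5.
Method 1 values → pooled ranks: 71→7, 82→1, 73→5
Rank sum = 7 + 1 + 5 = 13

13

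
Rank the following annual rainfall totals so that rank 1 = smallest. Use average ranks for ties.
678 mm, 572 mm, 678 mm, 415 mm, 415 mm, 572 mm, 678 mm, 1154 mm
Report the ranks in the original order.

6, 3.5, 6, 1.5, 1.5, 3.5, 6, 8

Sorted (ascending): 415, 415, 572, 572, 678, 678, 678, 1154
The 2 values of 415 occupy positions 1–2 → average rank (1+2)/2 = 1.5.
The 2 values of 572 occupy positions 3–4 → average rank (3+4)/2 = 3.5.
The 3 values of 678 occupy positions 5–7 → average rank 6.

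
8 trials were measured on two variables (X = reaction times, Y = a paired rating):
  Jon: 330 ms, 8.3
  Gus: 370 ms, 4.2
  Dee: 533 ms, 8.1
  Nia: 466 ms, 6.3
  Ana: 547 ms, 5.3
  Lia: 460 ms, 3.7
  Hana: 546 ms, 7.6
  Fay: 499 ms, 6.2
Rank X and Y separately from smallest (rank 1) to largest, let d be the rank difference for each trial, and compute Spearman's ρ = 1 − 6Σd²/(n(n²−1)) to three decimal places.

Ranks of variable 1: 1, 2, 6, 4, 8, 3, 7, 5
Ranks of variable 2: 8, 2, 7, 5, 3, 1, 6, 4
d = r₁ − r₂: -7, 0, -1, -1, 5, 2, 1, 1
d²: 49, 0, 1, 1, 25, 4, 1, 1; Σd² = 82
ρ = 1 − 6·82/(8·63) = 1 − 492/504 = 0.024

0.024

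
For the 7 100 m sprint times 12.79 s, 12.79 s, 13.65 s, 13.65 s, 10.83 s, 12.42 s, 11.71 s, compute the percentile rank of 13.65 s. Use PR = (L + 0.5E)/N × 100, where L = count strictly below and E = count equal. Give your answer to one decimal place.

85.7

N = 7.
Strictly below 13.65: 5. Equal to 13.65: 2.
PR = (5 + 0.5·2)/7 × 100 = 85.7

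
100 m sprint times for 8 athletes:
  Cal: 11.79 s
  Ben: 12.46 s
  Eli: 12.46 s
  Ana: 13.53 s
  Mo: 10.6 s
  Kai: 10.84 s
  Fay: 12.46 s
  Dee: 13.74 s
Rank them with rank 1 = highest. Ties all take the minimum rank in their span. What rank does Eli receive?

Sorted (descending): 13.74, 13.53, 12.46, 12.46, 12.46, 11.79, 10.84, 10.6
The 3 values of 12.46 occupy positions 3–5 → each gets rank 3.
Eli has value 12.46 s → rank 3.

3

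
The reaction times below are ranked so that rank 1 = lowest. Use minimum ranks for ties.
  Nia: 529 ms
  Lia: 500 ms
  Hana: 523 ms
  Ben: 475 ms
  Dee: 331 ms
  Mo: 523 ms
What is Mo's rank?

Sorted (ascending): 331, 475, 500, 523, 523, 529
The 2 values of 523 occupy positions 4–5 → each gets rank 4.
Mo has value 523 ms → rank 4.

4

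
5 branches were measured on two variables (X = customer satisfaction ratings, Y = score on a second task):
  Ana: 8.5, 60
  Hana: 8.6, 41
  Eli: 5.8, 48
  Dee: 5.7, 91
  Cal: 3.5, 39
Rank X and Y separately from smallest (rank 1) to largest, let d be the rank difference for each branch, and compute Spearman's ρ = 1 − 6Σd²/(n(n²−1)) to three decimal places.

Ranks of variable 1: 4, 5, 3, 2, 1
Ranks of variable 2: 4, 2, 3, 5, 1
d = r₁ − r₂: 0, 3, 0, -3, 0
d²: 0, 9, 0, 9, 0; Σd² = 18
ρ = 1 − 6·18/(5·24) = 1 − 108/120 = 0.100

0.100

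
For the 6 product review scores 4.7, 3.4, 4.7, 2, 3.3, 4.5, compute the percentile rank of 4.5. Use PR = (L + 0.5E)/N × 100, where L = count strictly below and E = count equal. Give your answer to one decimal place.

N = 6.
Strictly below 4.5: 3. Equal to 4.5: 1.
PR = (3 + 0.5·1)/6 × 100 = 58.3

58.3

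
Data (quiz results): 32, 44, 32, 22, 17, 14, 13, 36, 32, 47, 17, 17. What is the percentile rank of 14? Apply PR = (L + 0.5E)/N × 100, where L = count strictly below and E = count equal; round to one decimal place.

12.5

N = 12.
Strictly below 14: 1. Equal to 14: 1.
PR = (1 + 0.5·1)/12 × 100 = 12.5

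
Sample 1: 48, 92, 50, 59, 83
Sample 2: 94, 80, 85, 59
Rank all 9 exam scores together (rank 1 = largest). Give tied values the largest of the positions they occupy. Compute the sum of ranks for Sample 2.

16

Sorted (descending): 94, 92, 85, 83, 80, 59, 59, 50, 48
The 2 values of 59 occupy positions 6–7 → each gets rank 7.
Sample 2 values → pooled ranks: 94→1, 80→5, 85→3, 59→7
Rank sum = 1 + 5 + 3 + 7 = 16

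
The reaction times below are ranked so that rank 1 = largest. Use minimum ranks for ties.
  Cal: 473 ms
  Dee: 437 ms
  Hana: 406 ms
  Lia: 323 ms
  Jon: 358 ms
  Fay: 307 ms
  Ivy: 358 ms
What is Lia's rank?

6

Sorted (descending): 473, 437, 406, 358, 358, 323, 307
The 2 values of 358 occupy positions 4–5 → each gets rank 4.
Lia has value 323 ms → rank 6.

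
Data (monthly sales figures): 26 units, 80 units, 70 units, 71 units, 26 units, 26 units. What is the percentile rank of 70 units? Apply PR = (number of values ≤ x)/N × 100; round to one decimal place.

66.7

N = 6.
Strictly below 70: 3. Equal to 70: 1.
PR = 4/6 × 100 = 66.7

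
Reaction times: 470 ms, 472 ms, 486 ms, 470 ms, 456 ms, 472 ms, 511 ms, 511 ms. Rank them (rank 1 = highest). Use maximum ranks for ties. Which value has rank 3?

486

Sorted (descending): 511, 511, 486, 472, 472, 470, 470, 456
The 2 values of 511 occupy positions 1–2 → each gets rank 2.
The 2 values of 472 occupy positions 4–5 → each gets rank 5.
The 2 values of 470 occupy positions 6–7 → each gets rank 7.
Rank 3 → value 486.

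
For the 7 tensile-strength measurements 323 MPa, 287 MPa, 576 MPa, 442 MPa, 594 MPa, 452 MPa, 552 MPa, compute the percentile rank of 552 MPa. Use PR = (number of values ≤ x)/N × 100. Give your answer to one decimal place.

71.4

N = 7.
Strictly below 552: 4. Equal to 552: 1.
PR = 5/7 × 100 = 71.4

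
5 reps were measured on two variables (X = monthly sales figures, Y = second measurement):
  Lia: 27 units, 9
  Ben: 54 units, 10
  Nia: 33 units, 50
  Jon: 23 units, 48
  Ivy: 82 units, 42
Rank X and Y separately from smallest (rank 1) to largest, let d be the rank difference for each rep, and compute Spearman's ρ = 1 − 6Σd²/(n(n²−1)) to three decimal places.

Ranks of variable 1: 2, 4, 3, 1, 5
Ranks of variable 2: 1, 2, 5, 4, 3
d = r₁ − r₂: 1, 2, -2, -3, 2
d²: 1, 4, 4, 9, 4; Σd² = 22
ρ = 1 − 6·22/(5·24) = 1 − 132/120 = -0.100

-0.100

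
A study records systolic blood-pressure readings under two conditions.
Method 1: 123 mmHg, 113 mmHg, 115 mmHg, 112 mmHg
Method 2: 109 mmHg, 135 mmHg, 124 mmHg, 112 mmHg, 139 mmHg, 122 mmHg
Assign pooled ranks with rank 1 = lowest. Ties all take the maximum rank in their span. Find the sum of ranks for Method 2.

Sorted (ascending): 109, 112, 112, 113, 115, 122, 123, 124, 135, 139
The 2 values of 112 occupy positions 2–3 → each gets rank 3.
Method 2 values → pooled ranks: 109→1, 135→9, 124→8, 112→3, 139→10, 122→6
Rank sum = 1 + 9 + 8 + 3 + 10 + 6 = 37

37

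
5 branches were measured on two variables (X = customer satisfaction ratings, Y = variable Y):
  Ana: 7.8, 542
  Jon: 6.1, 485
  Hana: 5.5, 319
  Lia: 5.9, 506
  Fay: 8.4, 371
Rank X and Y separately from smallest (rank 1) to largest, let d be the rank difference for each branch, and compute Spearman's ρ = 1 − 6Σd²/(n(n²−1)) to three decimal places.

Ranks of variable 1: 4, 3, 1, 2, 5
Ranks of variable 2: 5, 3, 1, 4, 2
d = r₁ − r₂: -1, 0, 0, -2, 3
d²: 1, 0, 0, 4, 9; Σd² = 14
ρ = 1 − 6·14/(5·24) = 1 − 84/120 = 0.300

0.300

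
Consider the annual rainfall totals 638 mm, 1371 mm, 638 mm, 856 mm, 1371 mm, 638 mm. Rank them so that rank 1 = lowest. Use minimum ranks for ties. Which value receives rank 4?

Sorted (ascending): 638, 638, 638, 856, 1371, 1371
The 3 values of 638 occupy positions 1–3 → each gets rank 1.
The 2 values of 1371 occupy positions 5–6 → each gets rank 5.
Rank 4 → value 856.

856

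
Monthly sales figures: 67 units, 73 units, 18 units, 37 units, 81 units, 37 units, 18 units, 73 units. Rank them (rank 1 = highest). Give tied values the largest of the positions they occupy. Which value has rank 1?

81

Sorted (descending): 81, 73, 73, 67, 37, 37, 18, 18
The 2 values of 73 occupy positions 2–3 → each gets rank 3.
The 2 values of 37 occupy positions 5–6 → each gets rank 6.
The 2 values of 18 occupy positions 7–8 → each gets rank 8.
Rank 1 → value 81.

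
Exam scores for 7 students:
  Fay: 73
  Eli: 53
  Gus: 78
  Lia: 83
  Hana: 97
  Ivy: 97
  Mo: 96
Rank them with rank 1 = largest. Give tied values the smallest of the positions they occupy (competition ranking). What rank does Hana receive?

1

Sorted (descending): 97, 97, 96, 83, 78, 73, 53
The 2 values of 97 occupy positions 1–2 → each gets rank 1.
Hana has value 97 → rank 1.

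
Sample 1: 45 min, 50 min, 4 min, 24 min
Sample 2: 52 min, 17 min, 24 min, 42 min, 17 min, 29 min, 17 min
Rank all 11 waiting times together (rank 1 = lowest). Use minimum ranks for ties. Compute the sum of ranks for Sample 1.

Sorted (ascending): 4, 17, 17, 17, 24, 24, 29, 42, 45, 50, 52
The 3 values of 17 occupy positions 2–4 → each gets rank 2.
The 2 values of 24 occupy positions 5–6 → each gets rank 5.
Sample 1 values → pooled ranks: 45→9, 50→10, 4→1, 24→5
Rank sum = 9 + 10 + 1 + 5 = 25

25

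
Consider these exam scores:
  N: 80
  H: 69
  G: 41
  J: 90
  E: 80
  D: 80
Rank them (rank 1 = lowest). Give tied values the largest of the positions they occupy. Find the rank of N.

5

Sorted (ascending): 41, 69, 80, 80, 80, 90
The 3 values of 80 occupy positions 3–5 → each gets rank 5.
N has value 80 → rank 5.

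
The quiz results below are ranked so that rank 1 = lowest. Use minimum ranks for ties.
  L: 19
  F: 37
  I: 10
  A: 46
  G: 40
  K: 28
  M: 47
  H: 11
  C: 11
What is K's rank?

5

Sorted (ascending): 10, 11, 11, 19, 28, 37, 40, 46, 47
The 2 values of 11 occupy positions 2–3 → each gets rank 2.
K has value 28 → rank 5.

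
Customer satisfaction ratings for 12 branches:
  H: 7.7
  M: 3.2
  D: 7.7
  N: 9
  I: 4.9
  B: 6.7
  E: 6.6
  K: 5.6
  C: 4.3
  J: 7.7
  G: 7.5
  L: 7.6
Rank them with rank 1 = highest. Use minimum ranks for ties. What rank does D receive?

Sorted (descending): 9, 7.7, 7.7, 7.7, 7.6, 7.5, 6.7, 6.6, 5.6, 4.9, 4.3, 3.2
The 3 values of 7.7 occupy positions 2–4 → each gets rank 2.
D has value 7.7 → rank 2.

2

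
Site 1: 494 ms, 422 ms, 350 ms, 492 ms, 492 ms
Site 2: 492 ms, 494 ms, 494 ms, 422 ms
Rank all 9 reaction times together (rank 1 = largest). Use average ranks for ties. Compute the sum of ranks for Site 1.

Sorted (descending): 494, 494, 494, 492, 492, 492, 422, 422, 350
The 3 values of 494 occupy positions 1–3 → average rank 2.
The 3 values of 492 occupy positions 4–6 → average rank 5.
The 2 values of 422 occupy positions 7–8 → average rank (7+8)/2 = 7.5.
Site 1 values → pooled ranks: 494→2, 422→7.5, 350→9, 492→5, 492→5
Rank sum = 2 + 7.5 + 9 + 5 + 5 = 28.5

28.5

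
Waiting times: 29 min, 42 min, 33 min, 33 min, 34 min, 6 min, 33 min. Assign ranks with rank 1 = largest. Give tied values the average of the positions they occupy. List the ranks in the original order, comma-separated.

Sorted (descending): 42, 34, 33, 33, 33, 29, 6
The 3 values of 33 occupy positions 3–5 → average rank 4.

6, 1, 4, 4, 2, 7, 4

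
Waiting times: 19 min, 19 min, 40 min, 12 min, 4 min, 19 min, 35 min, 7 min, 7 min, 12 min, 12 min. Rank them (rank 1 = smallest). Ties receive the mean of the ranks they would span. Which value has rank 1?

4

Sorted (ascending): 4, 7, 7, 12, 12, 12, 19, 19, 19, 35, 40
The 2 values of 7 occupy positions 2–3 → average rank (2+3)/2 = 2.5.
The 3 values of 12 occupy positions 4–6 → average rank 5.
The 3 values of 19 occupy positions 7–9 → average rank 8.
Rank 1 → value 4.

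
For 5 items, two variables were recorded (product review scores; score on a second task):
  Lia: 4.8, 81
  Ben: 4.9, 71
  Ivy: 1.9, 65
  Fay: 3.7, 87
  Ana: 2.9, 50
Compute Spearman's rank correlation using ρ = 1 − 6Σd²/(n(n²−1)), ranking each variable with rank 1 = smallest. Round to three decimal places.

0.500

Ranks of variable 1: 4, 5, 1, 3, 2
Ranks of variable 2: 4, 3, 2, 5, 1
d = r₁ − r₂: 0, 2, -1, -2, 1
d²: 0, 4, 1, 4, 1; Σd² = 10
ρ = 1 − 6·10/(5·24) = 1 − 60/120 = 0.500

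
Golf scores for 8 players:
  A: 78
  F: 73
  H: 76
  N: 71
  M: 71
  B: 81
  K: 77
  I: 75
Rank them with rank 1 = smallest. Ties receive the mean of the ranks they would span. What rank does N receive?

1.5

Sorted (ascending): 71, 71, 73, 75, 76, 77, 78, 81
The 2 values of 71 occupy positions 1–2 → average rank (1+2)/2 = 1.5.
N has value 71 → rank 1.5.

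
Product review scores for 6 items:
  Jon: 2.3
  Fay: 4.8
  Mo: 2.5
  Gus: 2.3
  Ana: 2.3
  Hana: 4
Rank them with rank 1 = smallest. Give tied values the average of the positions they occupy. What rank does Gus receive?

Sorted (ascending): 2.3, 2.3, 2.3, 2.5, 4, 4.8
The 3 values of 2.3 occupy positions 1–3 → average rank 2.
Gus has value 2.3 → rank 2.

2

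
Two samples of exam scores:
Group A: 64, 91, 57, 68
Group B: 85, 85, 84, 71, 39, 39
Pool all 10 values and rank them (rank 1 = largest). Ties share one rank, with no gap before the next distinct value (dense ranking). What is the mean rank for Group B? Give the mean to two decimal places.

4.50

Sorted (descending): 91, 85, 85, 84, 71, 68, 64, 57, 39, 39
The 2 values of 85 share dense rank 2.
The 2 values of 39 share dense rank 8.
Remaining distinct values take the next consecutive integers.
Group B values → pooled ranks: 85→2, 85→2, 84→3, 71→4, 39→8, 39→8
Mean rank = (2 + 2 + 3 + 4 + 8 + 8) / 6 = 4.50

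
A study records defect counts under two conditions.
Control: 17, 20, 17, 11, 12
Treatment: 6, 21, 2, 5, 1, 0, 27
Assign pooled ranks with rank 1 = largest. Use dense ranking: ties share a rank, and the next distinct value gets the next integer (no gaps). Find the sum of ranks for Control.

22

Sorted (descending): 27, 21, 20, 17, 17, 12, 11, 6, 5, 2, 1, 0
The 2 values of 17 share dense rank 4.
Remaining distinct values take the next consecutive integers.
Control values → pooled ranks: 17→4, 20→3, 17→4, 11→6, 12→5
Rank sum = 4 + 3 + 4 + 6 + 5 = 22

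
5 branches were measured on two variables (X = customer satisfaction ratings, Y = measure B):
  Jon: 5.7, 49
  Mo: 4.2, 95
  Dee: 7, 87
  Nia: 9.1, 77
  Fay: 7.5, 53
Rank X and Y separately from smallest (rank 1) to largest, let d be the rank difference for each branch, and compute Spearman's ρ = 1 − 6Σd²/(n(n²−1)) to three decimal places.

Ranks of variable 1: 2, 1, 3, 5, 4
Ranks of variable 2: 1, 5, 4, 3, 2
d = r₁ − r₂: 1, -4, -1, 2, 2
d²: 1, 16, 1, 4, 4; Σd² = 26
ρ = 1 − 6·26/(5·24) = 1 − 156/120 = -0.300

-0.300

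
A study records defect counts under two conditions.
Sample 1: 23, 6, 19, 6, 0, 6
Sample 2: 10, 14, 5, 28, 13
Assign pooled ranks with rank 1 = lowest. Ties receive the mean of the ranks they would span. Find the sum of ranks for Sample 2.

Sorted (ascending): 0, 5, 6, 6, 6, 10, 13, 14, 19, 23, 28
The 3 values of 6 occupy positions 3–5 → average rank 4.
Sample 2 values → pooled ranks: 10→6, 14→8, 5→2, 28→11, 13→7
Rank sum = 6 + 8 + 2 + 11 + 7 = 34

34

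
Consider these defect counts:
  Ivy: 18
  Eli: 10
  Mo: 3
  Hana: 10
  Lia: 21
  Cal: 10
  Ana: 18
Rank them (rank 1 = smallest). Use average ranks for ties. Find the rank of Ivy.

Sorted (ascending): 3, 10, 10, 10, 18, 18, 21
The 3 values of 10 occupy positions 2–4 → average rank 3.
The 2 values of 18 occupy positions 5–6 → average rank (5+6)/2 = 5.5.
Ivy has value 18 → rank 5.5.

5.5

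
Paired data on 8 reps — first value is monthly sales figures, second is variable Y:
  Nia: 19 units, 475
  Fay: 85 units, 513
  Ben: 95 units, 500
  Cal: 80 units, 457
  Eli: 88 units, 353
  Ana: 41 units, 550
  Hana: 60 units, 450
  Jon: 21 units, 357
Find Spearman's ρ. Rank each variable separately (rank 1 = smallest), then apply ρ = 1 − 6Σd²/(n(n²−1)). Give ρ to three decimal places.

0.000

Ranks of variable 1: 1, 6, 8, 5, 7, 3, 4, 2
Ranks of variable 2: 5, 7, 6, 4, 1, 8, 3, 2
d = r₁ − r₂: -4, -1, 2, 1, 6, -5, 1, 0
d²: 16, 1, 4, 1, 36, 25, 1, 0; Σd² = 84
ρ = 1 − 6·84/(8·63) = 1 − 504/504 = 0.000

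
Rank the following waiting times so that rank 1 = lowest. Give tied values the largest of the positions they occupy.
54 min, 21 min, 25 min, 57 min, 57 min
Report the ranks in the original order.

3, 1, 2, 5, 5

Sorted (ascending): 21, 25, 54, 57, 57
The 2 values of 57 occupy positions 4–5 → each gets rank 5.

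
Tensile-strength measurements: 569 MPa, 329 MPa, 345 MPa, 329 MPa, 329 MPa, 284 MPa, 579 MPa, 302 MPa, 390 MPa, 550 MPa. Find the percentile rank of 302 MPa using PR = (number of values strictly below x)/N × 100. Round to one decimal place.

N = 10.
Strictly below 302: 1. Equal to 302: 1.
PR = 1/10 × 100 = 10.0

10.0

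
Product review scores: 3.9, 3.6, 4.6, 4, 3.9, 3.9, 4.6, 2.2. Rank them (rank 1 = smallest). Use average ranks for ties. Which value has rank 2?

3.6

Sorted (ascending): 2.2, 3.6, 3.9, 3.9, 3.9, 4, 4.6, 4.6
The 3 values of 3.9 occupy positions 3–5 → average rank 4.
The 2 values of 4.6 occupy positions 7–8 → average rank (7+8)/2 = 7.5.
Rank 2 → value 3.6.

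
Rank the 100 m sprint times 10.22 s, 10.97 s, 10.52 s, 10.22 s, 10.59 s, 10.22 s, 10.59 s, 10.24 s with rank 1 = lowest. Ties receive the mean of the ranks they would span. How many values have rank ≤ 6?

5

Sorted (ascending): 10.22, 10.22, 10.22, 10.24, 10.52, 10.59, 10.59, 10.97
The 3 values of 10.22 occupy positions 1–3 → average rank 2.
The 2 values of 10.59 occupy positions 6–7 → average rank (6+7)/2 = 6.5.
Ranks ≤ 6: {2, 2, 2, 4, 5} → 5 values.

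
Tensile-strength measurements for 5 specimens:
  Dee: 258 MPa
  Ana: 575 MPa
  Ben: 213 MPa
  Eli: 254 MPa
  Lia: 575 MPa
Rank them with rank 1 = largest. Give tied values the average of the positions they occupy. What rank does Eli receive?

Sorted (descending): 575, 575, 258, 254, 213
The 2 values of 575 occupy positions 1–2 → average rank (1+2)/2 = 1.5.
Eli has value 254 MPa → rank 4.

4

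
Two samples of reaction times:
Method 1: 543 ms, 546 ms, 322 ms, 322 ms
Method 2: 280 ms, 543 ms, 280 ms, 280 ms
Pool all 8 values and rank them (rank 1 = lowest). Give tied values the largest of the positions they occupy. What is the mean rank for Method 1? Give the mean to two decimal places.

6.25

Sorted (ascending): 280, 280, 280, 322, 322, 543, 543, 546
The 3 values of 280 occupy positions 1–3 → each gets rank 3.
The 2 values of 322 occupy positions 4–5 → each gets rank 5.
The 2 values of 543 occupy positions 6–7 → each gets rank 7.
Method 1 values → pooled ranks: 543→7, 546→8, 322→5, 322→5
Mean rank = (7 + 8 + 5 + 5) / 4 = 6.25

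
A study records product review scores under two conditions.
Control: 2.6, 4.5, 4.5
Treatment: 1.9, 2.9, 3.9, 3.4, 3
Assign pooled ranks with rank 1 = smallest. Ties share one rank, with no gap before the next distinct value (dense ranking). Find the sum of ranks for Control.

16

Sorted (ascending): 1.9, 2.6, 2.9, 3, 3.4, 3.9, 4.5, 4.5
The 2 values of 4.5 share dense rank 7.
Remaining distinct values take the next consecutive integers.
Control values → pooled ranks: 2.6→2, 4.5→7, 4.5→7
Rank sum = 2 + 7 + 7 = 16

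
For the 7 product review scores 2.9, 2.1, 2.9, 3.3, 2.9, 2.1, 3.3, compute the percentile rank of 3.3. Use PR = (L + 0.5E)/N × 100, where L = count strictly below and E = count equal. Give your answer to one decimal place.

N = 7.
Strictly below 3.3: 5. Equal to 3.3: 2.
PR = (5 + 0.5·2)/7 × 100 = 85.7

85.7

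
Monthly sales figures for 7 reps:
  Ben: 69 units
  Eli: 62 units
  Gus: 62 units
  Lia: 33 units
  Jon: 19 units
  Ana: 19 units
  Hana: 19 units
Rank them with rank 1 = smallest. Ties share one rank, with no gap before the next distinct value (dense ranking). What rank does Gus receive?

Sorted (ascending): 19, 19, 19, 33, 62, 62, 69
The 3 values of 19 share dense rank 1.
The 2 values of 62 share dense rank 3.
Remaining distinct values take the next consecutive integers.
Gus has value 62 units → rank 3.

3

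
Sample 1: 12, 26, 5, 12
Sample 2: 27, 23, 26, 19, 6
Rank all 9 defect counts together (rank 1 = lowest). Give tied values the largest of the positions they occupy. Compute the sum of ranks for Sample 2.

Sorted (ascending): 5, 6, 12, 12, 19, 23, 26, 26, 27
The 2 values of 12 occupy positions 3–4 → each gets rank 4.
The 2 values of 26 occupy positions 7–8 → each gets rank 8.
Sample 2 values → pooled ranks: 27→9, 23→6, 26→8, 19→5, 6→2
Rank sum = 9 + 6 + 8 + 5 + 2 = 30

30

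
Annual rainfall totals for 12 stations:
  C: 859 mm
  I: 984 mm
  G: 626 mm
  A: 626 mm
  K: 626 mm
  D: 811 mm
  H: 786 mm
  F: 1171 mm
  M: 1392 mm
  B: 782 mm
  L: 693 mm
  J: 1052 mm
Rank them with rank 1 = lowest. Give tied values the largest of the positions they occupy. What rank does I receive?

9

Sorted (ascending): 626, 626, 626, 693, 782, 786, 811, 859, 984, 1052, 1171, 1392
The 3 values of 626 occupy positions 1–3 → each gets rank 3.
I has value 984 mm → rank 9.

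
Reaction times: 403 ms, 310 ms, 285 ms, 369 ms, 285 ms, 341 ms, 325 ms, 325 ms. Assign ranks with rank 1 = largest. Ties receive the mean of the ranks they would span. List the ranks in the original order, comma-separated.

Sorted (descending): 403, 369, 341, 325, 325, 310, 285, 285
The 2 values of 325 occupy positions 4–5 → average rank (4+5)/2 = 4.5.
The 2 values of 285 occupy positions 7–8 → average rank (7+8)/2 = 7.5.

1, 6, 7.5, 2, 7.5, 3, 4.5, 4.5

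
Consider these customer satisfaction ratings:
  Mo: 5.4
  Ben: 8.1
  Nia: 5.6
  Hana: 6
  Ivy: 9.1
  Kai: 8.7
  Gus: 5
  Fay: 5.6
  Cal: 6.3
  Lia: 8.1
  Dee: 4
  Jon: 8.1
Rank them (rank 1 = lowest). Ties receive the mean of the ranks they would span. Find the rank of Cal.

7

Sorted (ascending): 4, 5, 5.4, 5.6, 5.6, 6, 6.3, 8.1, 8.1, 8.1, 8.7, 9.1
The 2 values of 5.6 occupy positions 4–5 → average rank (4+5)/2 = 4.5.
The 3 values of 8.1 occupy positions 8–10 → average rank 9.
Cal has value 6.3 → rank 7.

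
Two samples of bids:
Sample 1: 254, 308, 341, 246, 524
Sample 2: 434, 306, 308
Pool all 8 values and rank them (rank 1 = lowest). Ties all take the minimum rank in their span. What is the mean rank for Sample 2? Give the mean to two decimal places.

Sorted (ascending): 246, 254, 306, 308, 308, 341, 434, 524
The 2 values of 308 occupy positions 4–5 → each gets rank 4.
Sample 2 values → pooled ranks: 434→7, 306→3, 308→4
Mean rank = (7 + 3 + 4) / 3 = 4.67

4.67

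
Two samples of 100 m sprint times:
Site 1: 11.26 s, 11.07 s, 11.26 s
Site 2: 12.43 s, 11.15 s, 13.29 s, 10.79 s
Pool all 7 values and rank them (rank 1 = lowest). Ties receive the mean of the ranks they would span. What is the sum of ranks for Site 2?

17

Sorted (ascending): 10.79, 11.07, 11.15, 11.26, 11.26, 12.43, 13.29
The 2 values of 11.26 occupy positions 4–5 → average rank (4+5)/2 = 4.5.
Site 2 values → pooled ranks: 12.43→6, 11.15→3, 13.29→7, 10.79→1
Rank sum = 6 + 3 + 7 + 1 = 17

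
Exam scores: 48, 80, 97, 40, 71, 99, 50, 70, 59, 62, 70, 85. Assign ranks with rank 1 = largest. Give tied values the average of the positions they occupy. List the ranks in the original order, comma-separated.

11, 4, 2, 12, 5, 1, 10, 6.5, 9, 8, 6.5, 3

Sorted (descending): 99, 97, 85, 80, 71, 70, 70, 62, 59, 50, 48, 40
The 2 values of 70 occupy positions 6–7 → average rank (6+7)/2 = 6.5.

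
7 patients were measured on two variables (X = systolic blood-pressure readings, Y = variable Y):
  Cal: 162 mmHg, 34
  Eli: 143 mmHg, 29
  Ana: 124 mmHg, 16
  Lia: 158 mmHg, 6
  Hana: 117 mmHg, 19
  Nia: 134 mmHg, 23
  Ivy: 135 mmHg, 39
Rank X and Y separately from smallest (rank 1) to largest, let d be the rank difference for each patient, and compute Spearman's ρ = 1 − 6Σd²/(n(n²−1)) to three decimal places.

Ranks of variable 1: 7, 5, 2, 6, 1, 3, 4
Ranks of variable 2: 6, 5, 2, 1, 3, 4, 7
d = r₁ − r₂: 1, 0, 0, 5, -2, -1, -3
d²: 1, 0, 0, 25, 4, 1, 9; Σd² = 40
ρ = 1 − 6·40/(7·48) = 1 − 240/336 = 0.286

0.286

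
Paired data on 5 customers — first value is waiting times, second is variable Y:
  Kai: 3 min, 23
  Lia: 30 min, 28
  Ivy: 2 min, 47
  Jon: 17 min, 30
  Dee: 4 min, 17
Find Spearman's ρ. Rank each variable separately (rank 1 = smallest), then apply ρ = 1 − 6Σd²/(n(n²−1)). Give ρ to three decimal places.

-0.200

Ranks of variable 1: 2, 5, 1, 4, 3
Ranks of variable 2: 2, 3, 5, 4, 1
d = r₁ − r₂: 0, 2, -4, 0, 2
d²: 0, 4, 16, 0, 4; Σd² = 24
ρ = 1 − 6·24/(5·24) = 1 − 144/120 = -0.200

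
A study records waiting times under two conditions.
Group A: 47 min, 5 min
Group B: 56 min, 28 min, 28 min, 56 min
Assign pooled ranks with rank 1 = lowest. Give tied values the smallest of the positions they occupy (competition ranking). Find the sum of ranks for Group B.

14

Sorted (ascending): 5, 28, 28, 47, 56, 56
The 2 values of 28 occupy positions 2–3 → each gets rank 2.
The 2 values of 56 occupy positions 5–6 → each gets rank 5.
Group B values → pooled ranks: 56→5, 28→2, 28→2, 56→5
Rank sum = 5 + 2 + 2 + 5 = 14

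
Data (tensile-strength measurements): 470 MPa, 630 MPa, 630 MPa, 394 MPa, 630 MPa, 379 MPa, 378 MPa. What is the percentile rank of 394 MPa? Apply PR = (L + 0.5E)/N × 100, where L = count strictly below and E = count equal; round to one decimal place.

N = 7.
Strictly below 394: 2. Equal to 394: 1.
PR = (2 + 0.5·1)/7 × 100 = 35.7

35.7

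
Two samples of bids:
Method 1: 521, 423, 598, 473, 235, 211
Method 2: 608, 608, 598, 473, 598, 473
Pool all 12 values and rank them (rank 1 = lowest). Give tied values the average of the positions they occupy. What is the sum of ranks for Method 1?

27

Sorted (ascending): 211, 235, 423, 473, 473, 473, 521, 598, 598, 598, 608, 608
The 3 values of 473 occupy positions 4–6 → average rank 5.
The 3 values of 598 occupy positions 8–10 → average rank 9.
The 2 values of 608 occupy positions 11–12 → average rank (11+12)/2 = 11.5.
Method 1 values → pooled ranks: 521→7, 423→3, 598→9, 473→5, 235→2, 211→1
Rank sum = 7 + 3 + 9 + 5 + 2 + 1 = 27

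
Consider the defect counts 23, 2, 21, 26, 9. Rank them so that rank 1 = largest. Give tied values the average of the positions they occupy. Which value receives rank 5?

2

Sorted (descending): 26, 23, 21, 9, 2
No ties — each value takes its position as its rank.
Rank 5 → value 2.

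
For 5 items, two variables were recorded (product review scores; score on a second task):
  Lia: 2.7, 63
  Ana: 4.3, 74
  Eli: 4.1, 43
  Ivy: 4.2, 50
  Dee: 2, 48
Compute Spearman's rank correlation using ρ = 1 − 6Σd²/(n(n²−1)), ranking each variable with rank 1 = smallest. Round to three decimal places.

Ranks of variable 1: 2, 5, 3, 4, 1
Ranks of variable 2: 4, 5, 1, 3, 2
d = r₁ − r₂: -2, 0, 2, 1, -1
d²: 4, 0, 4, 1, 1; Σd² = 10
ρ = 1 − 6·10/(5·24) = 1 − 60/120 = 0.500

0.500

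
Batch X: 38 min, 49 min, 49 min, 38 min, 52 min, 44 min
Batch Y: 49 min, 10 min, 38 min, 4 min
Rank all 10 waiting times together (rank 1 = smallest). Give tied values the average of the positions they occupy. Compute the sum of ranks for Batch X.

40

Sorted (ascending): 4, 10, 38, 38, 38, 44, 49, 49, 49, 52
The 3 values of 38 occupy positions 3–5 → average rank 4.
The 3 values of 49 occupy positions 7–9 → average rank 8.
Batch X values → pooled ranks: 38→4, 49→8, 49→8, 38→4, 52→10, 44→6
Rank sum = 4 + 8 + 8 + 4 + 10 + 6 = 40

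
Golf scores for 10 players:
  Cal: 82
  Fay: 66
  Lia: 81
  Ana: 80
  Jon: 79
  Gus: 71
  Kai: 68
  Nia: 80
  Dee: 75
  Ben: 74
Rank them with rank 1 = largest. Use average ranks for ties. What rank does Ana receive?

3.5

Sorted (descending): 82, 81, 80, 80, 79, 75, 74, 71, 68, 66
The 2 values of 80 occupy positions 3–4 → average rank (3+4)/2 = 3.5.
Ana has value 80 → rank 3.5.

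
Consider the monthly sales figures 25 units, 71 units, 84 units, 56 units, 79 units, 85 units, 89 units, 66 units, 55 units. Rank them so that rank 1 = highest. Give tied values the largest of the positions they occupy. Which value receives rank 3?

84

Sorted (descending): 89, 85, 84, 79, 71, 66, 56, 55, 25
No ties — each value takes its position as its rank.
Rank 3 → value 84.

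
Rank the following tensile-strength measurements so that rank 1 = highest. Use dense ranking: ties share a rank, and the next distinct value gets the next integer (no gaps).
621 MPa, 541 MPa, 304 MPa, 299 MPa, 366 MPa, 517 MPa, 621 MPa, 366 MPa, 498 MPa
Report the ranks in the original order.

Sorted (descending): 621, 621, 541, 517, 498, 366, 366, 304, 299
The 2 values of 621 share dense rank 1.
The 2 values of 366 share dense rank 5.
Remaining distinct values take the next consecutive integers.

1, 2, 6, 7, 5, 3, 1, 5, 4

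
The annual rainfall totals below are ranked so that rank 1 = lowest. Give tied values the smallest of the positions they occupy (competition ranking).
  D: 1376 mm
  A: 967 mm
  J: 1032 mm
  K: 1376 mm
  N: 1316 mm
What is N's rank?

Sorted (ascending): 967, 1032, 1316, 1376, 1376
The 2 values of 1376 occupy positions 4–5 → each gets rank 4.
N has value 1316 mm → rank 3.

3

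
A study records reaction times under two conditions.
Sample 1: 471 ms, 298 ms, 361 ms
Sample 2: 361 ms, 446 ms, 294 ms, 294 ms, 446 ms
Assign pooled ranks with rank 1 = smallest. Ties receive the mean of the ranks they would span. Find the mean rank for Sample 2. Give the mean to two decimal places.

Sorted (ascending): 294, 294, 298, 361, 361, 446, 446, 471
The 2 values of 294 occupy positions 1–2 → average rank (1+2)/2 = 1.5.
The 2 values of 361 occupy positions 4–5 → average rank (4+5)/2 = 4.5.
The 2 values of 446 occupy positions 6–7 → average rank (6+7)/2 = 6.5.
Sample 2 values → pooled ranks: 361→4.5, 446→6.5, 294→1.5, 294→1.5, 446→6.5
Mean rank = (4.5 + 6.5 + 1.5 + 1.5 + 6.5) / 5 = 4.10

4.10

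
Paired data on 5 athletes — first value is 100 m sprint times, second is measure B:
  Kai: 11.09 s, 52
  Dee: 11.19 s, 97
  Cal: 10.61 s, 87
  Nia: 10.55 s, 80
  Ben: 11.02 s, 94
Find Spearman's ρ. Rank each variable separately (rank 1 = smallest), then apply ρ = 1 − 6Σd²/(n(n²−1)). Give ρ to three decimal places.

Ranks of variable 1: 4, 5, 2, 1, 3
Ranks of variable 2: 1, 5, 3, 2, 4
d = r₁ − r₂: 3, 0, -1, -1, -1
d²: 9, 0, 1, 1, 1; Σd² = 12
ρ = 1 − 6·12/(5·24) = 1 − 72/120 = 0.400

0.400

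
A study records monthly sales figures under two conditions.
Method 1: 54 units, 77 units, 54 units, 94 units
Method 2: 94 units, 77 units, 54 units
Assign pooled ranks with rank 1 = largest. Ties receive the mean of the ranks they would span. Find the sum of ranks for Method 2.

Sorted (descending): 94, 94, 77, 77, 54, 54, 54
The 2 values of 94 occupy positions 1–2 → average rank (1+2)/2 = 1.5.
The 2 values of 77 occupy positions 3–4 → average rank (3+4)/2 = 3.5.
The 3 values of 54 occupy positions 5–7 → average rank 6.
Method 2 values → pooled ranks: 94→1.5, 77→3.5, 54→6
Rank sum = 1.5 + 3.5 + 6 = 11

11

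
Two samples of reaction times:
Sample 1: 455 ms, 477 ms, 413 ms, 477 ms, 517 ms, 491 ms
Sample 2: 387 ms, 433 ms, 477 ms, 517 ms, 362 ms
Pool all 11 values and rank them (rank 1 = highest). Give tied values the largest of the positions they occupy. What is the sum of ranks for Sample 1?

33

Sorted (descending): 517, 517, 491, 477, 477, 477, 455, 433, 413, 387, 362
The 2 values of 517 occupy positions 1–2 → each gets rank 2.
The 3 values of 477 occupy positions 4–6 → each gets rank 6.
Sample 1 values → pooled ranks: 455→7, 477→6, 413→9, 477→6, 517→2, 491→3
Rank sum = 7 + 6 + 9 + 6 + 2 + 3 = 33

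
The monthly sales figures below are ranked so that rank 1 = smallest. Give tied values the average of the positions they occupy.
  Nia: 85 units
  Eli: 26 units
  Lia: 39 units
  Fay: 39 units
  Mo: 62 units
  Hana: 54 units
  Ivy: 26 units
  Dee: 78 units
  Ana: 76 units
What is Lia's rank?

Sorted (ascending): 26, 26, 39, 39, 54, 62, 76, 78, 85
The 2 values of 26 occupy positions 1–2 → average rank (1+2)/2 = 1.5.
The 2 values of 39 occupy positions 3–4 → average rank (3+4)/2 = 3.5.
Lia has value 39 units → rank 3.5.

3.5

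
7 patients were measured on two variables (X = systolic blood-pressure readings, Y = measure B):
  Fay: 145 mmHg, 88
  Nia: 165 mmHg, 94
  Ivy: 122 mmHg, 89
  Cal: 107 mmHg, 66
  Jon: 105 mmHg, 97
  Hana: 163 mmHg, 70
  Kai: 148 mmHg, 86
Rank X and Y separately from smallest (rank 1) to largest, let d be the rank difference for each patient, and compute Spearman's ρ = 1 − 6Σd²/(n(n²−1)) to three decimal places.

-0.107

Ranks of variable 1: 4, 7, 3, 2, 1, 6, 5
Ranks of variable 2: 4, 6, 5, 1, 7, 2, 3
d = r₁ − r₂: 0, 1, -2, 1, -6, 4, 2
d²: 0, 1, 4, 1, 36, 16, 4; Σd² = 62
ρ = 1 − 6·62/(7·48) = 1 − 372/336 = -0.107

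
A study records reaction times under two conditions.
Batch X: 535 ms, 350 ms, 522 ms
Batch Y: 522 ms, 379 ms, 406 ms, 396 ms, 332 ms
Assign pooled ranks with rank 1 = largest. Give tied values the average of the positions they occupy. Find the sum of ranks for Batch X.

Sorted (descending): 535, 522, 522, 406, 396, 379, 350, 332
The 2 values of 522 occupy positions 2–3 → average rank (2+3)/2 = 2.5.
Batch X values → pooled ranks: 535→1, 350→7, 522→2.5
Rank sum = 1 + 7 + 2.5 = 10.5

10.5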